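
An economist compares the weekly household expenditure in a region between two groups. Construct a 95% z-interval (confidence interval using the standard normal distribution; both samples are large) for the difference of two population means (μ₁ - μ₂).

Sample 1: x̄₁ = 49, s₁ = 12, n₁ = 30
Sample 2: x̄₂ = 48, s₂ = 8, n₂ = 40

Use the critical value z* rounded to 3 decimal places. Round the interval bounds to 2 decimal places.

Both samples are large (n₁ = 30 ≥ 30, n₂ = 40 ≥ 30), so a z-interval for the difference of means applies.

Point estimate: x̄₁ - x̄₂ = 49 - 48 = 1

Standard error: SE = √(s₁²/n₁ + s₂²/n₂)
= √(12²/30 + 8²/40)
= √(4.800000 + 1.600000)
= 2.529822

For 95% confidence, z* = 1.96 (from standard normal table)
Margin of error: E = z* × SE = 1.96 × 2.529822 = 4.9585

Z-interval: (x̄₁ - x̄₂) ± E = 1 ± 4.9585 = (-3.9585, 5.9585)

Rounded to 2 decimal places:

(-3.96, 5.96)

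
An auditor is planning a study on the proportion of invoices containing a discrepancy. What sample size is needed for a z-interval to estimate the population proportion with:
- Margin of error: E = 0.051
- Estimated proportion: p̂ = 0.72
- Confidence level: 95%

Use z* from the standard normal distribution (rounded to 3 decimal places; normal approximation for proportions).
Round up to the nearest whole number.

Using z* for proportion z-interval (normal approximation).

For 95% confidence, z* = 1.96 (from standard normal table)

Sample size formula for proportion z-interval: n = z*²p̂(1-p̂)/E²

n = 1.96² × 0.72 × 0.28 / 0.051²
  = 3.8416 × 0.2016 / 0.002601
  = 297.7572

Round up to the nearest whole number: n = 298

298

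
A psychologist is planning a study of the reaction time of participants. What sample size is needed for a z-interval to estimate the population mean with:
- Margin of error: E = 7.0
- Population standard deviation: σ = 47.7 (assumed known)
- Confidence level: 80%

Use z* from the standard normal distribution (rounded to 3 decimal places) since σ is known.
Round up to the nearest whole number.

Using z* since population σ is known (z-interval formula).

For 80% confidence, z* = 1.282 (from standard normal table)

Sample size formula for z-interval: n = (z*σ/E)²

n = (1.282 × 47.7 / 7.0)²
  = (8.735914)²
  = 76.3162

Round up to the nearest whole number: n = 77

77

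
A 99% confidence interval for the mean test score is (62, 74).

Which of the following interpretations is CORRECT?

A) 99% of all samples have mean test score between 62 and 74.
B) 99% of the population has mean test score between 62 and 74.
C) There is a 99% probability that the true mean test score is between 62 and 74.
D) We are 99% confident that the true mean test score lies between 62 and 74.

A confidence interval represents our confidence in the procedure, not a probability statement about the parameter.

Key concept: If we repeated this sampling process many times and computed a 99% CI each time, about 99% of those intervals would contain the true population parameter.

For this specific interval (62, 74):
- Midpoint (point estimate): 68
- Margin of error: 6

The correct interpretation is the one stating confidence that the true parameter lies in the interval — option D.

D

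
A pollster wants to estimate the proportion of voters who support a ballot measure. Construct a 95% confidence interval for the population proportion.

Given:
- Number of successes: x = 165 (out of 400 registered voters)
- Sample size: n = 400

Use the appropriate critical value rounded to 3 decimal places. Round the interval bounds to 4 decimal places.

Sample proportion: p̂ = 165/400 = 0.412500

Check conditions for normal approximation:
  np̂ = 165 ≥ 10 ✓
  n(1-p̂) = 235 ≥ 10 ✓

The sample is large enough, so use a z-interval (normal approximation) for the proportion.

For 95% confidence, z* = 1.96 (from standard normal table)

Standard error: SE = √(p̂(1-p̂)/n) = √(0.412500×0.587500/400) = 0.02461421

Margin of error: E = z* × SE = 1.96 × 0.02461421 = 0.048244

Z-interval: p̂ ± E = 0.412500 ± 0.048244 = (0.364256, 0.460744)

Rounded to 4 decimal places:

(0.3643, 0.4607)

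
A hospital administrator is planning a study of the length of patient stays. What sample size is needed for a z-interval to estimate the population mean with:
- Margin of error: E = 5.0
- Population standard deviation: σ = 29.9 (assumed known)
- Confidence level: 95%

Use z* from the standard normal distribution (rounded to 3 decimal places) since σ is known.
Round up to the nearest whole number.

Using z* since population σ is known (z-interval formula).

For 95% confidence, z* = 1.96 (from standard normal table)

Sample size formula for z-interval: n = (z*σ/E)²

n = (1.96 × 29.9 / 5.0)²
  = (11.720800)²
  = 137.3772

Round up to the nearest whole number: n = 138

138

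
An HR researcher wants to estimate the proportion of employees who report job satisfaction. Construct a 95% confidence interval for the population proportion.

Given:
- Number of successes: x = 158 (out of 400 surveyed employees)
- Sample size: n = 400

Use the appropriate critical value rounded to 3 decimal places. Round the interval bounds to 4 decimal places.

Sample proportion: p̂ = 158/400 = 0.395000

Check conditions for normal approximation:
  np̂ = 158 ≥ 10 ✓
  n(1-p̂) = 242 ≥ 10 ✓

The sample is large enough, so use a z-interval (normal approximation) for the proportion.

For 95% confidence, z* = 1.96 (from standard normal table)

Standard error: SE = √(p̂(1-p̂)/n) = √(0.395000×0.605000/400) = 0.02444253

Margin of error: E = z* × SE = 1.96 × 0.02444253 = 0.047907

Z-interval: p̂ ± E = 0.395000 ± 0.047907 = (0.347093, 0.442907)

Rounded to 4 decimal places:

(0.3471, 0.4429)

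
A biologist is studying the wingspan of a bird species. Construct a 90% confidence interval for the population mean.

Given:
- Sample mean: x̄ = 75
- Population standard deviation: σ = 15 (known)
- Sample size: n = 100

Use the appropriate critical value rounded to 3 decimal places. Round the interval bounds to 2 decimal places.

The population standard deviation σ is known, so use a z-interval (standard normal critical value).

For 90% confidence, z* = 1.645 (from standard normal table)

Standard error: SE = σ/√n = 15/√100 = 1.500000

Margin of error: E = z* × SE = 1.645 × 1.500000 = 2.4675

Z-interval: x̄ ± E = 75 ± 2.4675 = (72.5325, 77.4675)

Rounded to 2 decimal places:

(72.53, 77.47)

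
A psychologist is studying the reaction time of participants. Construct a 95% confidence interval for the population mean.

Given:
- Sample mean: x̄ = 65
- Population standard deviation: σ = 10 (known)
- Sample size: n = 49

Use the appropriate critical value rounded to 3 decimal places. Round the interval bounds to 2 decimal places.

The population standard deviation σ is known, so use a z-interval (standard normal critical value).

For 95% confidence, z* = 1.96 (from standard normal table)

Standard error: SE = σ/√n = 10/√49 = 1.428571

Margin of error: E = z* × SE = 1.96 × 1.428571 = 2.8000

Z-interval: x̄ ± E = 65 ± 2.8000 = (62.2000, 67.8000)

Rounded to 2 decimal places:

(62.20, 67.80)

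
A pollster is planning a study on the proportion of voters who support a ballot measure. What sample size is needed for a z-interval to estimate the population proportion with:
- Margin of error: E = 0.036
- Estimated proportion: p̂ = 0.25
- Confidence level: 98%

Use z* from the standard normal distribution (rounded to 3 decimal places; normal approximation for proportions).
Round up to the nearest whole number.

Using z* for proportion z-interval (normal approximation).

For 98% confidence, z* = 2.326 (from standard normal table)

Sample size formula for proportion z-interval: n = z*²p̂(1-p̂)/E²

n = 2.326² × 0.25 × 0.75 / 0.036²
  = 5.410276 × 0.1875 / 0.001296
  = 782.7367

Round up to the nearest whole number: n = 783

783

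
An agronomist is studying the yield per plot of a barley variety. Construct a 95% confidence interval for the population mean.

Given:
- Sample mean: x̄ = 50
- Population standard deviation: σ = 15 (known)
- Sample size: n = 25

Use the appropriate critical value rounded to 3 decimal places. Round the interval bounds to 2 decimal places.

The population standard deviation σ is known, so use a z-interval (standard normal critical value).

For 95% confidence, z* = 1.96 (from standard normal table)

Standard error: SE = σ/√n = 15/√25 = 3.000000

Margin of error: E = z* × SE = 1.96 × 3.000000 = 5.8800

Z-interval: x̄ ± E = 50 ± 5.8800 = (44.1200, 55.8800)

Rounded to 2 decimal places:

(44.12, 55.88)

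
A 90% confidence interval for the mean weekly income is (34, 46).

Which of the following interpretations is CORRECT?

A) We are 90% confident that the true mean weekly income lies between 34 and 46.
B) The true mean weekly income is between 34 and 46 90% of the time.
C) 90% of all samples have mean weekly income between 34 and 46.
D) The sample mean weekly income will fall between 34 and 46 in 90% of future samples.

A confidence interval represents our confidence in the procedure, not a probability statement about the parameter.

Key concept: If we repeated this sampling process many times and computed a 90% CI each time, about 90% of those intervals would contain the true population parameter.

For this specific interval (34, 46):
- Midpoint (point estimate): 40
- Margin of error: 6

The correct interpretation is the one stating confidence that the true parameter lies in the interval — option A.

A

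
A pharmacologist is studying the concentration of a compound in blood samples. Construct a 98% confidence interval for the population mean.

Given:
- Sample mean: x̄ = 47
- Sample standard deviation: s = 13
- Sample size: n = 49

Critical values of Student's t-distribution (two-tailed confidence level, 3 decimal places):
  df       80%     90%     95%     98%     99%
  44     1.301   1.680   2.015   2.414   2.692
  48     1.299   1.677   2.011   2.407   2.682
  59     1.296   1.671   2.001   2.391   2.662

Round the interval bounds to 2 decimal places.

The population standard deviation σ is unknown (only the sample standard deviation s is given), so use a t-interval with df = n - 1 = 49 - 1 = 48.

For 98% confidence with df = 48, t* = 2.407 (from t-table)

Standard error: SE = s/√n = 13/√49 = 1.857143

Margin of error: E = t* × SE = 2.407 × 1.857143 = 4.4701

T-interval: x̄ ± E = 47 ± 4.4701 = (42.5299, 51.4701)

Rounded to 2 decimal places:

(42.53, 51.47)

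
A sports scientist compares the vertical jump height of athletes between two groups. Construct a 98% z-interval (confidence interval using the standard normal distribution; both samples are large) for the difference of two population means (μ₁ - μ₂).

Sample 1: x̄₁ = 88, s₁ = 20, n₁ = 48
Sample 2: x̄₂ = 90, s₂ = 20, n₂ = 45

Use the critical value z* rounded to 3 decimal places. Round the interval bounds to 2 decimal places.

Both samples are large (n₁ = 48 ≥ 30, n₂ = 45 ≥ 30), so a z-interval for the difference of means applies.

Point estimate: x̄₁ - x̄₂ = 88 - 90 = -2

Standard error: SE = √(s₁²/n₁ + s₂²/n₂)
= √(20²/48 + 20²/45)
= √(8.333333 + 8.888889)
= 4.149967

For 98% confidence, z* = 2.326 (from standard normal table)
Margin of error: E = z* × SE = 2.326 × 4.149967 = 9.6528

Z-interval: (x̄₁ - x̄₂) ± E = -2 ± 9.6528 = (-11.6528, 7.6528)

Rounded to 2 decimal places:

(-11.65, 7.65)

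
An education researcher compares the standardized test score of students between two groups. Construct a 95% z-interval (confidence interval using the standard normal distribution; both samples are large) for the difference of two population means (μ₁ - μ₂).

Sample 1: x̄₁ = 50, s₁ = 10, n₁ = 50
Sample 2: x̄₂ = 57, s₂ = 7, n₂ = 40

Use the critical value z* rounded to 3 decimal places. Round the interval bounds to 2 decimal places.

Both samples are large (n₁ = 50 ≥ 30, n₂ = 40 ≥ 30), so a z-interval for the difference of means applies.

Point estimate: x̄₁ - x̄₂ = 50 - 57 = -7

Standard error: SE = √(s₁²/n₁ + s₂²/n₂)
= √(10²/50 + 7²/40)
= √(2.000000 + 1.225000)
= 1.795828

For 95% confidence, z* = 1.96 (from standard normal table)
Margin of error: E = z* × SE = 1.96 × 1.795828 = 3.5198

Z-interval: (x̄₁ - x̄₂) ± E = -7 ± 3.5198 = (-10.5198, -3.4802)

Rounded to 2 decimal places:

(-10.52, -3.48)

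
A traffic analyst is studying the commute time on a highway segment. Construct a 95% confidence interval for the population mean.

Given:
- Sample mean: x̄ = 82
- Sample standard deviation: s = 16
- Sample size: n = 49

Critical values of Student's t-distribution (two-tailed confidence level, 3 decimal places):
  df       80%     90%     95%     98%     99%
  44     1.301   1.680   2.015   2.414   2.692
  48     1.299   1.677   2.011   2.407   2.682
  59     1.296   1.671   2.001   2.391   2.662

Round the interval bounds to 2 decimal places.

The population standard deviation σ is unknown (only the sample standard deviation s is given), so use a t-interval with df = n - 1 = 49 - 1 = 48.

For 95% confidence with df = 48, t* = 2.011 (from t-table)

Standard error: SE = s/√n = 16/√49 = 2.285714

Margin of error: E = t* × SE = 2.011 × 2.285714 = 4.5966

T-interval: x̄ ± E = 82 ± 4.5966 = (77.4034, 86.5966)

Rounded to 2 decimal places:

(77.40, 86.60)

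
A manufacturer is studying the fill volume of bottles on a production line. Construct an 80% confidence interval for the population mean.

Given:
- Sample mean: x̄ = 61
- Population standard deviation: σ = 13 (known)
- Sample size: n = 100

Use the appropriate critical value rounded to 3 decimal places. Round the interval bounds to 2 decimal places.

The population standard deviation σ is known, so use a z-interval (standard normal critical value).

For 80% confidence, z* = 1.282 (from standard normal table)

Standard error: SE = σ/√n = 13/√100 = 1.300000

Margin of error: E = z* × SE = 1.282 × 1.300000 = 1.6666

Z-interval: x̄ ± E = 61 ± 1.6666 = (59.3334, 62.6666)

Rounded to 2 decimal places:

(59.33, 62.67)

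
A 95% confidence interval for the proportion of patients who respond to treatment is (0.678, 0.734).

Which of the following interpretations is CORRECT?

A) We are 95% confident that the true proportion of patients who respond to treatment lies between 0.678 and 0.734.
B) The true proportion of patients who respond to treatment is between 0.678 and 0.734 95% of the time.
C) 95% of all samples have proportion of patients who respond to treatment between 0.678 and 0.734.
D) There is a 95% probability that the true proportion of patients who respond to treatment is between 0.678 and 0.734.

A confidence interval represents our confidence in the procedure, not a probability statement about the parameter.

Key concept: If we repeated this sampling process many times and computed a 95% CI each time, about 95% of those intervals would contain the true population parameter.

For this specific interval (0.678, 0.734):
- Midpoint (point estimate): 0.706
- Margin of error: 0.028

The correct interpretation is the one stating confidence that the true parameter lies in the interval — option A.

A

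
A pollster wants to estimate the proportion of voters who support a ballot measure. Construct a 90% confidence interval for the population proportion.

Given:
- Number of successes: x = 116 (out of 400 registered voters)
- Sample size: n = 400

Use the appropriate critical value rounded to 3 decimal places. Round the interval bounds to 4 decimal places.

Sample proportion: p̂ = 116/400 = 0.290000

Check conditions for normal approximation:
  np̂ = 116 ≥ 10 ✓
  n(1-p̂) = 284 ≥ 10 ✓

The sample is large enough, so use a z-interval (normal approximation) for the proportion.

For 90% confidence, z* = 1.645 (from standard normal table)

Standard error: SE = √(p̂(1-p̂)/n) = √(0.290000×0.710000/400) = 0.02268810

Margin of error: E = z* × SE = 1.645 × 0.02268810 = 0.037322

Z-interval: p̂ ± E = 0.290000 ± 0.037322 = (0.252678, 0.327322)

Rounded to 4 decimal places:

(0.2527, 0.3273)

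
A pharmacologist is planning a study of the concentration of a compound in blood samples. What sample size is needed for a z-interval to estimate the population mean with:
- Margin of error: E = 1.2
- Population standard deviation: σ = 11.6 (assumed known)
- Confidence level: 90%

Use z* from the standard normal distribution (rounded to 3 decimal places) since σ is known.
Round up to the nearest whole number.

Using z* since population σ is known (z-interval formula).

For 90% confidence, z* = 1.645 (from standard normal table)

Sample size formula for z-interval: n = (z*σ/E)²

n = (1.645 × 11.6 / 1.2)²
  = (15.901667)²
  = 252.8630

Round up to the nearest whole number: n = 253

253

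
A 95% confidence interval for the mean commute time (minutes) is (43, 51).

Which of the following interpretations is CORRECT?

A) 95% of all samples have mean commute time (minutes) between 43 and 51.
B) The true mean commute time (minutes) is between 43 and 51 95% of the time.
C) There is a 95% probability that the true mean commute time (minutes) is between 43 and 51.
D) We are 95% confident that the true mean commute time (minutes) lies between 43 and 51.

A confidence interval represents our confidence in the procedure, not a probability statement about the parameter.

Key concept: If we repeated this sampling process many times and computed a 95% CI each time, about 95% of those intervals would contain the true population parameter.

For this specific interval (43, 51):
- Midpoint (point estimate): 47
- Margin of error: 4

The correct interpretation is the one stating confidence that the true parameter lies in the interval — option D.

D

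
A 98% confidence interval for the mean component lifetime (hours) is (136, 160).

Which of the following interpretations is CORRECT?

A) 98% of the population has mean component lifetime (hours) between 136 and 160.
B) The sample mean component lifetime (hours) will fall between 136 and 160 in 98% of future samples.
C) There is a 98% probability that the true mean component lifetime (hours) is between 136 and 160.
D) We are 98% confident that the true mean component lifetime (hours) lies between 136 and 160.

A confidence interval represents our confidence in the procedure, not a probability statement about the parameter.

Key concept: If we repeated this sampling process many times and computed a 98% CI each time, about 98% of those intervals would contain the true population parameter.

For this specific interval (136, 160):
- Midpoint (point estimate): 148
- Margin of error: 12

The correct interpretation is the one stating confidence that the true parameter lies in the interval — option D.

D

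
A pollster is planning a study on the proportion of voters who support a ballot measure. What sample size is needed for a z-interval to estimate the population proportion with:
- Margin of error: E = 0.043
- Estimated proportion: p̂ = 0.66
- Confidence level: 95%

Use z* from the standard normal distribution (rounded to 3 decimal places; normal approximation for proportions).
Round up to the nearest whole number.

Using z* for proportion z-interval (normal approximation).

For 95% confidence, z* = 1.96 (from standard normal table)

Sample size formula for proportion z-interval: n = z*²p̂(1-p̂)/E²

n = 1.96² × 0.66 × 0.34 / 0.043²
  = 3.8416 × 0.2244 / 0.001849
  = 466.2277

Round up to the nearest whole number: n = 467

467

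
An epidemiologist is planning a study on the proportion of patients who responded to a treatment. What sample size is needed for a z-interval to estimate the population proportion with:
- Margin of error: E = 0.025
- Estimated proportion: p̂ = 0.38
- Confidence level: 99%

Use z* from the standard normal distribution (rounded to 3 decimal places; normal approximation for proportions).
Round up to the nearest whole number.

Using z* for proportion z-interval (normal approximation).

For 99% confidence, z* = 2.576 (from standard normal table)

Sample size formula for proportion z-interval: n = z*²p̂(1-p̂)/E²

n = 2.576² × 0.38 × 0.62 / 0.025²
  = 6.635776 × 0.2356 / 0.000625
  = 2501.4221

Round up to the nearest whole number: n = 2502

2502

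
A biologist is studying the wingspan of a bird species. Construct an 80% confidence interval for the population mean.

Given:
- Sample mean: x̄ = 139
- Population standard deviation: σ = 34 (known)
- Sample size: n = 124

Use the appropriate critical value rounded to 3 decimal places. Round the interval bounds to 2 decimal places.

The population standard deviation σ is known, so use a z-interval (standard normal critical value).

For 80% confidence, z* = 1.282 (from standard normal table)

Standard error: SE = σ/√n = 34/√124 = 3.053290

Margin of error: E = z* × SE = 1.282 × 3.053290 = 3.9143

Z-interval: x̄ ± E = 139 ± 3.9143 = (135.0857, 142.9143)

Rounded to 2 decimal places:

(135.09, 142.91)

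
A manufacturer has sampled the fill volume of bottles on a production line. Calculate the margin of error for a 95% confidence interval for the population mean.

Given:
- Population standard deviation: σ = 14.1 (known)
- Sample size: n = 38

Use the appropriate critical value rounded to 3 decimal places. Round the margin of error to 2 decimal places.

The population standard deviation σ is known, so use the z-interval margin of error formula.

For 95% confidence, z* = 1.96 (from standard normal table)

Margin of error formula for z-interval: E = z* × σ/√n

E = 1.96 × 14.1/√38
  = 1.96 × 2.287322
  = 4.4832

Rounded to 2 decimal places:

4.48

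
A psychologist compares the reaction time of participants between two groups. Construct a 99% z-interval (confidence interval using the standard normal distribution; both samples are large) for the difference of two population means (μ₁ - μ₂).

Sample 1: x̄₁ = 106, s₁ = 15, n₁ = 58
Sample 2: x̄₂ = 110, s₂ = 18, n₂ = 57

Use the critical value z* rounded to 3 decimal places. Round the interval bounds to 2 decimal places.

Both samples are large (n₁ = 58 ≥ 30, n₂ = 57 ≥ 30), so a z-interval for the difference of means applies.

Point estimate: x̄₁ - x̄₂ = 106 - 110 = -4

Standard error: SE = √(s₁²/n₁ + s₂²/n₂)
= √(15²/58 + 18²/57)
= √(3.879310 + 5.684211)
= 3.092494

For 99% confidence, z* = 2.576 (from standard normal table)
Margin of error: E = z* × SE = 2.576 × 3.092494 = 7.9663

Z-interval: (x̄₁ - x̄₂) ± E = -4 ± 7.9663 = (-11.9663, 3.9663)

Rounded to 2 decimal places:

(-11.97, 3.97)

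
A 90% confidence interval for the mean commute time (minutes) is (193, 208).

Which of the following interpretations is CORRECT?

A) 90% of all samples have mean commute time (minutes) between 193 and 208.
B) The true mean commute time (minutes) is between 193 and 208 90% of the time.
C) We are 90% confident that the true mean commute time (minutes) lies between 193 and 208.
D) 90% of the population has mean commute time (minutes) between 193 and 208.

A confidence interval represents our confidence in the procedure, not a probability statement about the parameter.

Key concept: If we repeated this sampling process many times and computed a 90% CI each time, about 90% of those intervals would contain the true population parameter.

For this specific interval (193, 208):
- Midpoint (point estimate): 200.5
- Margin of error: 7.5

The correct interpretation is the one stating confidence that the true parameter lies in the interval — option C.

C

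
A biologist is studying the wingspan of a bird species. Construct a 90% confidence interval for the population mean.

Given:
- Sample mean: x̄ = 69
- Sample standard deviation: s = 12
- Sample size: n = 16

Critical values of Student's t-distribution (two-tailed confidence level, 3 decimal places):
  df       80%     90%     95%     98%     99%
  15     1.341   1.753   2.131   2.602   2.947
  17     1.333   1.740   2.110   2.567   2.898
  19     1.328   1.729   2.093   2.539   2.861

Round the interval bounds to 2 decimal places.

The population standard deviation σ is unknown (only the sample standard deviation s is given), so use a t-interval with df = n - 1 = 16 - 1 = 15.

For 90% confidence with df = 15, t* = 1.753 (from t-table)

Standard error: SE = s/√n = 12/√16 = 3.000000

Margin of error: E = t* × SE = 1.753 × 3.000000 = 5.2590

T-interval: x̄ ± E = 69 ± 5.2590 = (63.7410, 74.2590)

Rounded to 2 decimal places:

(63.74, 74.26)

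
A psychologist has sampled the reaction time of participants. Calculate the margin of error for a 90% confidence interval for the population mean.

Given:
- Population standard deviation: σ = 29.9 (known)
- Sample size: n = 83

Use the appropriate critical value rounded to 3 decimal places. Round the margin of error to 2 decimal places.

The population standard deviation σ is known, so use the z-interval margin of error formula.

For 90% confidence, z* = 1.645 (from standard normal table)

Margin of error formula for z-interval: E = z* × σ/√n

E = 1.645 × 29.9/√83
  = 1.645 × 3.281951
  = 5.3988

Rounded to 2 decimal places:

5.40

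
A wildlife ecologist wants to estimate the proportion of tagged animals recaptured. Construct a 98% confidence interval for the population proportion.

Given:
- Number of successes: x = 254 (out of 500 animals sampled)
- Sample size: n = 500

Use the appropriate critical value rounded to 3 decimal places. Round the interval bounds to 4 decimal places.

Sample proportion: p̂ = 254/500 = 0.508000

Check conditions for normal approximation:
  np̂ = 254 ≥ 10 ✓
  n(1-p̂) = 246 ≥ 10 ✓

The sample is large enough, so use a z-interval (normal approximation) for the proportion.

For 98% confidence, z* = 2.326 (from standard normal table)

Standard error: SE = √(p̂(1-p̂)/n) = √(0.508000×0.492000/500) = 0.02235782

Margin of error: E = z* × SE = 2.326 × 0.02235782 = 0.052004

Z-interval: p̂ ± E = 0.508000 ± 0.052004 = (0.455996, 0.560004)

Rounded to 4 decimal places:

(0.4560, 0.5600)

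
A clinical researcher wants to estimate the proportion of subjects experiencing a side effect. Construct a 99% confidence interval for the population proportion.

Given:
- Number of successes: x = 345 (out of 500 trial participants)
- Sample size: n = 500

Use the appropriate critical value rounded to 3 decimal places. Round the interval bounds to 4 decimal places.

Sample proportion: p̂ = 345/500 = 0.690000

Check conditions for normal approximation:
  np̂ = 345 ≥ 10 ✓
  n(1-p̂) = 155 ≥ 10 ✓

The sample is large enough, so use a z-interval (normal approximation) for the proportion.

For 99% confidence, z* = 2.576 (from standard normal table)

Standard error: SE = √(p̂(1-p̂)/n) = √(0.690000×0.310000/500) = 0.02068333

Margin of error: E = z* × SE = 2.576 × 0.02068333 = 0.053280

Z-interval: p̂ ± E = 0.690000 ± 0.053280 = (0.636720, 0.743280)

Rounded to 4 decimal places:

(0.6367, 0.7433)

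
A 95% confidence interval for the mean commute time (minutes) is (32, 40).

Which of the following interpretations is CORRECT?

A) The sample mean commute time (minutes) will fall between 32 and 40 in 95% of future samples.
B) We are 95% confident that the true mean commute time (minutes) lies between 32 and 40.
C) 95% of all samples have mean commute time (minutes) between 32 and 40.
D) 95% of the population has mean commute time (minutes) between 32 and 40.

A confidence interval represents our confidence in the procedure, not a probability statement about the parameter.

Key concept: If we repeated this sampling process many times and computed a 95% CI each time, about 95% of those intervals would contain the true population parameter.

For this specific interval (32, 40):
- Midpoint (point estimate): 36
- Margin of error: 4

The correct interpretation is the one stating confidence that the true parameter lies in the interval — option B.

B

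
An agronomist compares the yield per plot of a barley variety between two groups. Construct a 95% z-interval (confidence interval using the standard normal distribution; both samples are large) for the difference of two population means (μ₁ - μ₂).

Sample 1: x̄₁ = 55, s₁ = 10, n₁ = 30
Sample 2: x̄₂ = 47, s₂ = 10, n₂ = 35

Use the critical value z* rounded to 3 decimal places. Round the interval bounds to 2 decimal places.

Both samples are large (n₁ = 30 ≥ 30, n₂ = 35 ≥ 30), so a z-interval for the difference of means applies.

Point estimate: x̄₁ - x̄₂ = 55 - 47 = 8

Standard error: SE = √(s₁²/n₁ + s₂²/n₂)
= √(10²/30 + 10²/35)
= √(3.333333 + 2.857143)
= 2.488067

For 95% confidence, z* = 1.96 (from standard normal table)
Margin of error: E = z* × SE = 1.96 × 2.488067 = 4.8766

Z-interval: (x̄₁ - x̄₂) ± E = 8 ± 4.8766 = (3.1234, 12.8766)

Rounded to 2 decimal places:

(3.12, 12.88)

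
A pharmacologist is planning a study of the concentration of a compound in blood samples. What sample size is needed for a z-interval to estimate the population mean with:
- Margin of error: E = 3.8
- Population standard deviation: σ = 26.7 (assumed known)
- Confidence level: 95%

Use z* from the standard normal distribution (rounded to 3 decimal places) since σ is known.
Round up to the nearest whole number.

Using z* since population σ is known (z-interval formula).

For 95% confidence, z* = 1.96 (from standard normal table)

Sample size formula for z-interval: n = (z*σ/E)²

n = (1.96 × 26.7 / 3.8)²
  = (13.771579)²
  = 189.6564

Round up to the nearest whole number: n = 190

190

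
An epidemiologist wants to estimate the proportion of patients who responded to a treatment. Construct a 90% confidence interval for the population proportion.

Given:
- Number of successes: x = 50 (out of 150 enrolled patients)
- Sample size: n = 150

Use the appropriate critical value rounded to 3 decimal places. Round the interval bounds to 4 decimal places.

Sample proportion: p̂ = 50/150 = 0.333333

Check conditions for normal approximation:
  np̂ = 50 ≥ 10 ✓
  n(1-p̂) = 100 ≥ 10 ✓

The sample is large enough, so use a z-interval (normal approximation) for the proportion.

For 90% confidence, z* = 1.645 (from standard normal table)

Standard error: SE = √(p̂(1-p̂)/n) = √(0.333333×0.666667/150) = 0.03849002

Margin of error: E = z* × SE = 1.645 × 0.03849002 = 0.063316

Z-interval: p̂ ± E = 0.333333 ± 0.063316 = (0.270017, 0.396649)

Rounded to 4 decimal places:

(0.2700, 0.3966)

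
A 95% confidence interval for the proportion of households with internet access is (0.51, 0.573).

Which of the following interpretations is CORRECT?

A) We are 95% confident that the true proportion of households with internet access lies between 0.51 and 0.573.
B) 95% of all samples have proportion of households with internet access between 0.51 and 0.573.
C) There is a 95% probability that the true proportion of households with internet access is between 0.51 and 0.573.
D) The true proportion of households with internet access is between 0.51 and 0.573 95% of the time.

A confidence interval represents our confidence in the procedure, not a probability statement about the parameter.

Key concept: If we repeated this sampling process many times and computed a 95% CI each time, about 95% of those intervals would contain the true population parameter.

For this specific interval (0.51, 0.573):
- Midpoint (point estimate): 0.5415
- Margin of error: 0.0315

The correct interpretation is the one stating confidence that the true parameter lies in the interval — option A.

A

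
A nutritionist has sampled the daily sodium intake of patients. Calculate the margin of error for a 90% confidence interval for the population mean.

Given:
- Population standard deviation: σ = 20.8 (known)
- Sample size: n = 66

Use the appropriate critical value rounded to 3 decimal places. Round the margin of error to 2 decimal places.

The population standard deviation σ is known, so use the z-interval margin of error formula.

For 90% confidence, z* = 1.645 (from standard normal table)

Margin of error formula for z-interval: E = z* × σ/√n

E = 1.645 × 20.8/√66
  = 1.645 × 2.560303
  = 4.2117

Rounded to 2 decimal places:

4.21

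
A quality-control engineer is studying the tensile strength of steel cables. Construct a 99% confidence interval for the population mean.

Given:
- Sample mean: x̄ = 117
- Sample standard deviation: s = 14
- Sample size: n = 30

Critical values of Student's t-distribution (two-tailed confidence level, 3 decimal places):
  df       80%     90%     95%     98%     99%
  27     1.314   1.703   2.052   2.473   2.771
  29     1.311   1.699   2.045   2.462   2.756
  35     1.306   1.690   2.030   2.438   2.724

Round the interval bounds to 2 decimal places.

The population standard deviation σ is unknown (only the sample standard deviation s is given), so use a t-interval with df = n - 1 = 30 - 1 = 29.

For 99% confidence with df = 29, t* = 2.756 (from t-table)

Standard error: SE = s/√n = 14/√30 = 2.556039

Margin of error: E = t* × SE = 2.756 × 2.556039 = 7.0444

T-interval: x̄ ± E = 117 ± 7.0444 = (109.9556, 124.0444)

Rounded to 2 decimal places:

(109.96, 124.04)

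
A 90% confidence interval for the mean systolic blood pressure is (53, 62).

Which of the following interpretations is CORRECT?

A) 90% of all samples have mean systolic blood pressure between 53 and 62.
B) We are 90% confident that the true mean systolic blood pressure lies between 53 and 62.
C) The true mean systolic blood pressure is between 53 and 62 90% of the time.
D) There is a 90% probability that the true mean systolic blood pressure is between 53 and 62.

A confidence interval represents our confidence in the procedure, not a probability statement about the parameter.

Key concept: If we repeated this sampling process many times and computed a 90% CI each time, about 90% of those intervals would contain the true population parameter.

For this specific interval (53, 62):
- Midpoint (point estimate): 57.5
- Margin of error: 4.5

The correct interpretation is the one stating confidence that the true parameter lies in the interval — option B.

B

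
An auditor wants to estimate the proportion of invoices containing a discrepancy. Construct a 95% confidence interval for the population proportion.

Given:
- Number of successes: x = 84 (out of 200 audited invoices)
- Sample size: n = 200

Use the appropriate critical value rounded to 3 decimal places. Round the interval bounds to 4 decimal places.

Sample proportion: p̂ = 84/200 = 0.420000

Check conditions for normal approximation:
  np̂ = 84 ≥ 10 ✓
  n(1-p̂) = 116 ≥ 10 ✓

The sample is large enough, so use a z-interval (normal approximation) for the proportion.

For 95% confidence, z* = 1.96 (from standard normal table)

Standard error: SE = √(p̂(1-p̂)/n) = √(0.420000×0.580000/200) = 0.03489986

Margin of error: E = z* × SE = 1.96 × 0.03489986 = 0.068404

Z-interval: p̂ ± E = 0.420000 ± 0.068404 = (0.351596, 0.488404)

Rounded to 4 decimal places:

(0.3516, 0.4884)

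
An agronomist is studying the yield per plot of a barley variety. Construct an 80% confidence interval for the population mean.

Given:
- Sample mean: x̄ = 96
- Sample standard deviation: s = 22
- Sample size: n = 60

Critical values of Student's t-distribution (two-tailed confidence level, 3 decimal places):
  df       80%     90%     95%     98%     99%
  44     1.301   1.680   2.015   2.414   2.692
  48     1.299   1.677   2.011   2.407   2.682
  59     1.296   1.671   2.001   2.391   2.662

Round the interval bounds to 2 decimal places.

The population standard deviation σ is unknown (only the sample standard deviation s is given), so use a t-interval with df = n - 1 = 60 - 1 = 59.

For 80% confidence with df = 59, t* = 1.296 (from t-table)

Standard error: SE = s/√n = 22/√60 = 2.840188

Margin of error: E = t* × SE = 1.296 × 2.840188 = 3.6809

T-interval: x̄ ± E = 96 ± 3.6809 = (92.3191, 99.6809)

Rounded to 2 decimal places:

(92.32, 99.68)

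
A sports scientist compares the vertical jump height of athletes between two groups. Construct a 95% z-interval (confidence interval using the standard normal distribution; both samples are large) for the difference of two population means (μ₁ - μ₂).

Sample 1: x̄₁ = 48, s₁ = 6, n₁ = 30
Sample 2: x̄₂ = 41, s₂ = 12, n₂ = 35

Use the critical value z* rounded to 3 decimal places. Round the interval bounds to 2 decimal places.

Both samples are large (n₁ = 30 ≥ 30, n₂ = 35 ≥ 30), so a z-interval for the difference of means applies.

Point estimate: x̄₁ - x̄₂ = 48 - 41 = 7

Standard error: SE = √(s₁²/n₁ + s₂²/n₂)
= √(6²/30 + 12²/35)
= √(1.200000 + 4.114286)
= 2.305273

For 95% confidence, z* = 1.96 (from standard normal table)
Margin of error: E = z* × SE = 1.96 × 2.305273 = 4.5183

Z-interval: (x̄₁ - x̄₂) ± E = 7 ± 4.5183 = (2.4817, 11.5183)

Rounded to 2 decimal places:

(2.48, 11.52)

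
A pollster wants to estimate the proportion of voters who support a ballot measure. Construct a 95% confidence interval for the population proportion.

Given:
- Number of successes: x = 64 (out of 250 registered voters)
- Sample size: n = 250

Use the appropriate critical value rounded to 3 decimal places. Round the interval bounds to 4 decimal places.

Sample proportion: p̂ = 64/250 = 0.256000

Check conditions for normal approximation:
  np̂ = 64 ≥ 10 ✓
  n(1-p̂) = 186 ≥ 10 ✓

The sample is large enough, so use a z-interval (normal approximation) for the proportion.

For 95% confidence, z* = 1.96 (from standard normal table)

Standard error: SE = √(p̂(1-p̂)/n) = √(0.256000×0.744000/250) = 0.02760174

Margin of error: E = z* × SE = 1.96 × 0.02760174 = 0.054099

Z-interval: p̂ ± E = 0.256000 ± 0.054099 = (0.201901, 0.310099)

Rounded to 4 decimal places:

(0.2019, 0.3101)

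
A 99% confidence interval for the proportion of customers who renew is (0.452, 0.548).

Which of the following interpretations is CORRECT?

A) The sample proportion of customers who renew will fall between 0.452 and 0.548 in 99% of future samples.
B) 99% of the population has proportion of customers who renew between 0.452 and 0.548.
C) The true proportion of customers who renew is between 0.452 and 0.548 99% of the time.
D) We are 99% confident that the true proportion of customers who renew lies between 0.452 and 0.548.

A confidence interval represents our confidence in the procedure, not a probability statement about the parameter.

Key concept: If we repeated this sampling process many times and computed a 99% CI each time, about 99% of those intervals would contain the true population parameter.

For this specific interval (0.452, 0.548):
- Midpoint (point estimate): 0.5
- Margin of error: 0.048

The correct interpretation is the one stating confidence that the true parameter lies in the interval — option D.

D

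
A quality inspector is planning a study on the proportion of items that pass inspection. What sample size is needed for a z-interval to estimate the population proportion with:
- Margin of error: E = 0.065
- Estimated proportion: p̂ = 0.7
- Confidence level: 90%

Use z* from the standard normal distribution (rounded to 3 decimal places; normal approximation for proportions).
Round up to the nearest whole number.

Using z* for proportion z-interval (normal approximation).

For 90% confidence, z* = 1.645 (from standard normal table)

Sample size formula for proportion z-interval: n = z*²p̂(1-p̂)/E²

n = 1.645² × 0.7 × 0.3 / 0.065²
  = 2.706025 × 0.21 / 0.004225
  = 134.5007

Round up to the nearest whole number: n = 135

135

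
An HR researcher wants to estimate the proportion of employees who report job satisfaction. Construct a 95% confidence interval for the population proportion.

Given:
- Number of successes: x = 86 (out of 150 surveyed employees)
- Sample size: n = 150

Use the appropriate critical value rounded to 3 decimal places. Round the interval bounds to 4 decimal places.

Sample proportion: p̂ = 86/150 = 0.573333

Check conditions for normal approximation:
  np̂ = 86 ≥ 10 ✓
  n(1-p̂) = 64 ≥ 10 ✓

The sample is large enough, so use a z-interval (normal approximation) for the proportion.

For 95% confidence, z* = 1.96 (from standard normal table)

Standard error: SE = √(p̂(1-p̂)/n) = √(0.573333×0.426667/150) = 0.04038335

Margin of error: E = z* × SE = 1.96 × 0.04038335 = 0.079151

Z-interval: p̂ ± E = 0.573333 ± 0.079151 = (0.494182, 0.652485)

Rounded to 4 decimal places:

(0.4942, 0.6525)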